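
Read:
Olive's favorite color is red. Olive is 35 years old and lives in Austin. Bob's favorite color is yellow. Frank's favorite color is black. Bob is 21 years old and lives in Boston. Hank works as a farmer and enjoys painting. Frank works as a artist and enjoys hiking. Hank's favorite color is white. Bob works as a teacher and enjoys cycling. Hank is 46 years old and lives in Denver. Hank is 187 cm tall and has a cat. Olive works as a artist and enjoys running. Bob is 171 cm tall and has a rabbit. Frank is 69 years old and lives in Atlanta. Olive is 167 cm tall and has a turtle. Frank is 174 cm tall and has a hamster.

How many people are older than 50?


Filter: 1

1


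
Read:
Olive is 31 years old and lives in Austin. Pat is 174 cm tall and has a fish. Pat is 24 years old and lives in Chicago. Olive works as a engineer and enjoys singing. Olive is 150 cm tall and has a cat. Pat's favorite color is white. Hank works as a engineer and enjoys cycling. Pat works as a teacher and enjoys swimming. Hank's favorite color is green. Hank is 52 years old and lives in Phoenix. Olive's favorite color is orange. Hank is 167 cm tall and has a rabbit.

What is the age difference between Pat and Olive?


|24 - 31| = 7

7


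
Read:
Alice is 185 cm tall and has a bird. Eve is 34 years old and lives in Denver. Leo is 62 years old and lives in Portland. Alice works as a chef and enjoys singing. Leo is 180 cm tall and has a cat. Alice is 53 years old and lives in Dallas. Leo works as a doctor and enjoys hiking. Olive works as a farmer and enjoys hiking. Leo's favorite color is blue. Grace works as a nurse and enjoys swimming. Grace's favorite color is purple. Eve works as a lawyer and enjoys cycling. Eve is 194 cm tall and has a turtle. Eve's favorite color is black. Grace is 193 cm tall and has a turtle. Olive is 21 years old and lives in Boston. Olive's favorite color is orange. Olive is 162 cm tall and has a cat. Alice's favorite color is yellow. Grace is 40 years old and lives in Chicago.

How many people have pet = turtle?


Count: 2

2


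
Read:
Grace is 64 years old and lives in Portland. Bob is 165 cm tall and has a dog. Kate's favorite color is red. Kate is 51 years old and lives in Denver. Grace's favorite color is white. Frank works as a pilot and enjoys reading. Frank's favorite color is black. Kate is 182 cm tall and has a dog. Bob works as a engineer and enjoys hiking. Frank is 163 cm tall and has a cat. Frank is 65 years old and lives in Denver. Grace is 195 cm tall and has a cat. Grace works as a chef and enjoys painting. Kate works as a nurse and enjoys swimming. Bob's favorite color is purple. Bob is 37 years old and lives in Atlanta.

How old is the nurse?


The nurse is Kate, age 51

51


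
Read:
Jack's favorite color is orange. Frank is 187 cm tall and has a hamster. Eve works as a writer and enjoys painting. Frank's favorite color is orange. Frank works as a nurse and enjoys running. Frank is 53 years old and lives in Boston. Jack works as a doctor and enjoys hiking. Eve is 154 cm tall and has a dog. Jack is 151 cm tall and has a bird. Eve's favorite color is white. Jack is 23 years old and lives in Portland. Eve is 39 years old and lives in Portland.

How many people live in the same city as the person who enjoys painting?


Person with hobby painting is Eve, city Portland. Count = 2

2


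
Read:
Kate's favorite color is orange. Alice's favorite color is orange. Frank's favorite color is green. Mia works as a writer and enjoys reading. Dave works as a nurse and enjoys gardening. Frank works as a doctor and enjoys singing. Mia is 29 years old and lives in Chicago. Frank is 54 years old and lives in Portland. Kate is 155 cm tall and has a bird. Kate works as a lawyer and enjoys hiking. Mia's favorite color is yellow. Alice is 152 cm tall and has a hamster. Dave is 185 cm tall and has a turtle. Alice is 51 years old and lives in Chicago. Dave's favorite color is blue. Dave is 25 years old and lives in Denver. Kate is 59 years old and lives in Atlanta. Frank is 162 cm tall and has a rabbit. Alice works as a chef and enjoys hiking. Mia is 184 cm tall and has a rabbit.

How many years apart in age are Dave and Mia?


25 vs 29, diff = 4

4


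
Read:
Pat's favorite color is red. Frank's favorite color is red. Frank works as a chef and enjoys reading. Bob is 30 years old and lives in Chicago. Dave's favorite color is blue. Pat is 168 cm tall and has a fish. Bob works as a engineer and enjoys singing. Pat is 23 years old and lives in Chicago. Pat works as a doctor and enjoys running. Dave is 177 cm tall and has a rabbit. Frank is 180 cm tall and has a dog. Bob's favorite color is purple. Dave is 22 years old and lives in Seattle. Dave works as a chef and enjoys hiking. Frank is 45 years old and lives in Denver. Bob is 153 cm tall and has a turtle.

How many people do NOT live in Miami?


Not in Miami: 4

4


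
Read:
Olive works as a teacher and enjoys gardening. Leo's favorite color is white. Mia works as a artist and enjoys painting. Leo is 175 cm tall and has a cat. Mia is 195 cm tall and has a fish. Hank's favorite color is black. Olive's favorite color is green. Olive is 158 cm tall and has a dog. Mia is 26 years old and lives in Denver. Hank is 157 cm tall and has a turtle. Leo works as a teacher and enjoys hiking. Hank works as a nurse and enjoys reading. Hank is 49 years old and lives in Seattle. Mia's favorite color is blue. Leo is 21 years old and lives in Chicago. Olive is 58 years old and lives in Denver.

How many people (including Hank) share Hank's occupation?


Hank is a nurse. Count = 1

1


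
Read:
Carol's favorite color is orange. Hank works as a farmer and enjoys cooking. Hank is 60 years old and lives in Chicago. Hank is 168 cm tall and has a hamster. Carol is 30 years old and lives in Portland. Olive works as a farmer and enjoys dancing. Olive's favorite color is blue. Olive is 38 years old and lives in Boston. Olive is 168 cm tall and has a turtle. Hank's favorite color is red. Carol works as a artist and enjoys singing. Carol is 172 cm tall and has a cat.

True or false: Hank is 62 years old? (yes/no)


Hank is actually 60. no

no


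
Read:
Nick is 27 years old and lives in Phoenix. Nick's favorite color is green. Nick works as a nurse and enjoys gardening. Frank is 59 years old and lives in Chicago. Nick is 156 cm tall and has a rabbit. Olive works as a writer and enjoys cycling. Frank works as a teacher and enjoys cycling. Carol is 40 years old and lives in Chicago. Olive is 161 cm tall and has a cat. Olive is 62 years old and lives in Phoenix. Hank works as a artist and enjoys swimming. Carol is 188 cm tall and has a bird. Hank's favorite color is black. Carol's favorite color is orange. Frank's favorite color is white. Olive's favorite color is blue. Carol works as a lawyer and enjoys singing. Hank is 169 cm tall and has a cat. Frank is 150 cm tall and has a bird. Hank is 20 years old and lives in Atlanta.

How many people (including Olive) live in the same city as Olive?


Olive lives in Phoenix. Count = 2

2


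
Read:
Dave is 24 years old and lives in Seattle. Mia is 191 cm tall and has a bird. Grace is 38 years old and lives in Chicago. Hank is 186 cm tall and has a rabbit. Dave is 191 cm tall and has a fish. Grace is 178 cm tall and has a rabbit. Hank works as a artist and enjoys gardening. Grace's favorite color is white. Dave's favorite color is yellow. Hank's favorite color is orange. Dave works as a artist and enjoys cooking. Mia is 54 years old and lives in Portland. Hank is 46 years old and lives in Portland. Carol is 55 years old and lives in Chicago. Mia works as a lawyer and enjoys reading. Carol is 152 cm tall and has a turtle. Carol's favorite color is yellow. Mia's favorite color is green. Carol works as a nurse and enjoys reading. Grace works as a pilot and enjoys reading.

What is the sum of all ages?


38+55+54+46+24 = 217

217


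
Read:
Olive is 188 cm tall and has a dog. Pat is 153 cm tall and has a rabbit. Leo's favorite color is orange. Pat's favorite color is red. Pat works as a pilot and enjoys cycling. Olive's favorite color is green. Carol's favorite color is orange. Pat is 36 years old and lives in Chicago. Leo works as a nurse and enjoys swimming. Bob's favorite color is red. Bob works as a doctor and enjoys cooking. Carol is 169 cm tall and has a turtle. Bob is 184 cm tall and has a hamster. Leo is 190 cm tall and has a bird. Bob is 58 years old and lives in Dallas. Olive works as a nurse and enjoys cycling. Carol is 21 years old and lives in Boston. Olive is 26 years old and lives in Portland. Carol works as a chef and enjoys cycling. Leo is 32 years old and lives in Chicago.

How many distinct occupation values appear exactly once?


Unique occupation values: 3

3


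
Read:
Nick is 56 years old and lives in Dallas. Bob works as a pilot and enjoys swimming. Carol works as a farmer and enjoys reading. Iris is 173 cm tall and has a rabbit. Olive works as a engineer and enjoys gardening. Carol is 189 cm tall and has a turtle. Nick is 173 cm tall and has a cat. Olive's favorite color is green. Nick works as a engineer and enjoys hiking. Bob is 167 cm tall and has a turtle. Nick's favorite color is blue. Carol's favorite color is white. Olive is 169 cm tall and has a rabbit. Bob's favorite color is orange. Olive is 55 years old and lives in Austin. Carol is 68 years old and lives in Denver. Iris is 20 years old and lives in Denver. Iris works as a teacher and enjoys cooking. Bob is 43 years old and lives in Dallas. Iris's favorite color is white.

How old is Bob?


Bob is 43 years old

43


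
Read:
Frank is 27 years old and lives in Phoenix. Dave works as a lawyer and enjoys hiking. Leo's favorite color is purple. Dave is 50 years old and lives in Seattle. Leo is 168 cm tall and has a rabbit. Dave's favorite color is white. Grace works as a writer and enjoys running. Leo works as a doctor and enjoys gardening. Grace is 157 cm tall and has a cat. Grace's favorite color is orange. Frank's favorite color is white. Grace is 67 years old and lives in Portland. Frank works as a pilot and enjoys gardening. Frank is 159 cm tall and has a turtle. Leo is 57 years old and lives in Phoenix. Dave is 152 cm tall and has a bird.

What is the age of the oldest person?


Oldest: Grace at 67

67


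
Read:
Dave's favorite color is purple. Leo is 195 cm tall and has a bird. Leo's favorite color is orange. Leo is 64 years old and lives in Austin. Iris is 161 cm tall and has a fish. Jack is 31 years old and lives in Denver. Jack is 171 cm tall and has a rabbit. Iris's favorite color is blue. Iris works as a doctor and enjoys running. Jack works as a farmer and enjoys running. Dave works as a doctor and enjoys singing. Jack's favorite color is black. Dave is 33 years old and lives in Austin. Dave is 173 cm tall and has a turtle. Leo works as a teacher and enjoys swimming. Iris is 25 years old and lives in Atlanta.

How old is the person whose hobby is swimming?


Person with hobby=swimming is Leo, age 64

64


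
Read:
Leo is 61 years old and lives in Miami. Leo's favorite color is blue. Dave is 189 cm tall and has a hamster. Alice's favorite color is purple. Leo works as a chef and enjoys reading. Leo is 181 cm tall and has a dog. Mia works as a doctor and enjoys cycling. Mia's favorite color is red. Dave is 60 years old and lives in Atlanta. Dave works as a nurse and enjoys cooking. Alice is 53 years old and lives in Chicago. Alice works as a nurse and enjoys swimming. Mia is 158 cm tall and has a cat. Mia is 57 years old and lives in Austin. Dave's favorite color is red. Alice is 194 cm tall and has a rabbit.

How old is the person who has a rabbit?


Person with rabbit is Alice, age 53

53


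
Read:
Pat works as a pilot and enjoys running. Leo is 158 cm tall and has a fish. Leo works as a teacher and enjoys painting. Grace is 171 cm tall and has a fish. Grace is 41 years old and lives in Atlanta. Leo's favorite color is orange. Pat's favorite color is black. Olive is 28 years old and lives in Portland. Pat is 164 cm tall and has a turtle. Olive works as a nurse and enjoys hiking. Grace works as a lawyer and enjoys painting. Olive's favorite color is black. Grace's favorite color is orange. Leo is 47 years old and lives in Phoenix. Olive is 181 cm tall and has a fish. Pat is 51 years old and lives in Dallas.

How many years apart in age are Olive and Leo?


28 vs 47, diff = 19

19


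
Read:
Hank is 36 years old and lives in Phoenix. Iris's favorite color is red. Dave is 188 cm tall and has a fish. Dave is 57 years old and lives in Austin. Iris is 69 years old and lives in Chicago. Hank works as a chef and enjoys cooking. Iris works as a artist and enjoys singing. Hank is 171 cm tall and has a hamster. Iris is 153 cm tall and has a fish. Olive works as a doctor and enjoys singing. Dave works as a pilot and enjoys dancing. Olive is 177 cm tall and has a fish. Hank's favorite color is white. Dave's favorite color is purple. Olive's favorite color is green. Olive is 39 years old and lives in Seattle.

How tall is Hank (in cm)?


Hank is 171 cm tall

171


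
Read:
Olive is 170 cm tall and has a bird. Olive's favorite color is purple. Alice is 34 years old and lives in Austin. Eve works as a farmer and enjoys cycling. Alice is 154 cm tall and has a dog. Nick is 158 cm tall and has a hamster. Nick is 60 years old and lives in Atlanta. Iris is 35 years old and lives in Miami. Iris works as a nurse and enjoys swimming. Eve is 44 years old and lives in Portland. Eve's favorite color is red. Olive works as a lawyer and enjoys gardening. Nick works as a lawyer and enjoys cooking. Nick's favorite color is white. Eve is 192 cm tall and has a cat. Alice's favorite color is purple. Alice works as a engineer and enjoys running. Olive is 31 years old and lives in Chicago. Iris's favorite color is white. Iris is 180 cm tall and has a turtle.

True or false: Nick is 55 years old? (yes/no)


Nick is actually 60. no

no


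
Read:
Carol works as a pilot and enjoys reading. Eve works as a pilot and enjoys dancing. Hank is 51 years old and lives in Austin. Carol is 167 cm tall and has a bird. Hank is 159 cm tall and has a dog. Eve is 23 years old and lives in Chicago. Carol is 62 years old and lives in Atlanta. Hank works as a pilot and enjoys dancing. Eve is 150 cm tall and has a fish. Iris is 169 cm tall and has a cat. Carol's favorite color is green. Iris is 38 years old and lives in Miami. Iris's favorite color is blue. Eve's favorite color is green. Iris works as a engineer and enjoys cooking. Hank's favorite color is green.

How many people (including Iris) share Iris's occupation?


Iris is a engineer. Count = 1

1


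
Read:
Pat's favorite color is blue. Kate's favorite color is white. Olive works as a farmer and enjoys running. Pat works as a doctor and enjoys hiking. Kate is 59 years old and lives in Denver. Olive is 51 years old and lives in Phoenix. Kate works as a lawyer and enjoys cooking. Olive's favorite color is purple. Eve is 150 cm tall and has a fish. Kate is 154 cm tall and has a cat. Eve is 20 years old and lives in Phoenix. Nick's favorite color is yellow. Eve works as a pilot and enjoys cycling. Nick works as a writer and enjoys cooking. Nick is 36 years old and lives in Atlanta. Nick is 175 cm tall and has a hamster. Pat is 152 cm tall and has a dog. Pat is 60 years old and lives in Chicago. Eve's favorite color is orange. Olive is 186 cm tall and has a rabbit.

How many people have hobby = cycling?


Count: 1

1


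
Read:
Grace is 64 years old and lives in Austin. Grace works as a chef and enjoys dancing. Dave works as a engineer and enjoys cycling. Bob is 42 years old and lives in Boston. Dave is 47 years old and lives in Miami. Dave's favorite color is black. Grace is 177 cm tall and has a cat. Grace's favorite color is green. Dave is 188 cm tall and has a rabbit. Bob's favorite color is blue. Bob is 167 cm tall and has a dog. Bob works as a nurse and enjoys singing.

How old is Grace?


Grace is 64 years old

64


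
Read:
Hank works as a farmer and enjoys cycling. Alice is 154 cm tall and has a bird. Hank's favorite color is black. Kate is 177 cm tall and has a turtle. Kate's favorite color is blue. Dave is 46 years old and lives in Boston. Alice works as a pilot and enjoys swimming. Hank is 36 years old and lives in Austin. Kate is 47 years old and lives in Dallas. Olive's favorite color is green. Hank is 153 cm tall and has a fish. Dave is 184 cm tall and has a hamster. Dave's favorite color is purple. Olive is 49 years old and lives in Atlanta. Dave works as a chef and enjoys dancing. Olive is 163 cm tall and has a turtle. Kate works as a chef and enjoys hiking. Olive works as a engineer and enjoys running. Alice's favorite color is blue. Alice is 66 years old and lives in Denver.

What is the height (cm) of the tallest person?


Tallest: Dave at 184 cm

184


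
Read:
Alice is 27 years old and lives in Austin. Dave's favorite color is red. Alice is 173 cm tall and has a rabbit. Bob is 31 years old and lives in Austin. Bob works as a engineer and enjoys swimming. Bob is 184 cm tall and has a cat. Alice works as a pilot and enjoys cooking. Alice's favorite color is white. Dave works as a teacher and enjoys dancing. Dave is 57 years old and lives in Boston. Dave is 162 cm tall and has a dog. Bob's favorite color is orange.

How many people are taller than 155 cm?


Taller than 155: 3

3


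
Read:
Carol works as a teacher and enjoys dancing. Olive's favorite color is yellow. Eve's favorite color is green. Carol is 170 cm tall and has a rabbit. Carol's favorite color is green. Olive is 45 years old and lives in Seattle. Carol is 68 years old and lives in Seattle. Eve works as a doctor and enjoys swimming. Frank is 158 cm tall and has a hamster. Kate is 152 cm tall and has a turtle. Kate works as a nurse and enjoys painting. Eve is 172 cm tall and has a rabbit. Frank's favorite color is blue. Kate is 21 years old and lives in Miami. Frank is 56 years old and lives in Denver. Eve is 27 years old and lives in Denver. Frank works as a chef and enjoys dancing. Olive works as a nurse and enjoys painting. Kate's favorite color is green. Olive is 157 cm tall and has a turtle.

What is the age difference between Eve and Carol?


|27 - 68| = 41

41


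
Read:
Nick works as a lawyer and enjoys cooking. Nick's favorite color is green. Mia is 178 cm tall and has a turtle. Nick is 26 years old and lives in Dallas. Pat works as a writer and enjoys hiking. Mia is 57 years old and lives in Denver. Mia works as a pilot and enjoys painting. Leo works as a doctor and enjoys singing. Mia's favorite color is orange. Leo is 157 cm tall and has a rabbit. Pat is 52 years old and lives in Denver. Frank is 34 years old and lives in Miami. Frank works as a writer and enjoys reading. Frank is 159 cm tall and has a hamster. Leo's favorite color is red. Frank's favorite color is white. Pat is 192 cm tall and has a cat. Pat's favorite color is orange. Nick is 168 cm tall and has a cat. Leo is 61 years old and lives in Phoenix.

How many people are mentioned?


People: Frank, Pat, Mia, Nick, Leo. Count = 5

5


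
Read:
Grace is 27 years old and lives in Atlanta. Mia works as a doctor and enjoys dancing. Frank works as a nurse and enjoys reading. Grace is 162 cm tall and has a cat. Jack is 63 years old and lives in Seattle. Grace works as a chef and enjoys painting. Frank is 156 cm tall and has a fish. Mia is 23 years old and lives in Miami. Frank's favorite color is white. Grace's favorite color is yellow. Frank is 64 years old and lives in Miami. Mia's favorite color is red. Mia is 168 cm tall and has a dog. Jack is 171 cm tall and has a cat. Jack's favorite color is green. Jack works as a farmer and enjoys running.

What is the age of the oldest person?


Oldest: Frank at 64

64


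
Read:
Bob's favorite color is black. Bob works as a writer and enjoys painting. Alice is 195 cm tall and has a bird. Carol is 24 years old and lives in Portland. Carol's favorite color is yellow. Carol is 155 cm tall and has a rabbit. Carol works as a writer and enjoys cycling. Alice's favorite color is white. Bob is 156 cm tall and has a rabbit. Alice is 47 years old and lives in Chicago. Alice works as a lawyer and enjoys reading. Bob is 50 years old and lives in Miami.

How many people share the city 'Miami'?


Count: 1

1


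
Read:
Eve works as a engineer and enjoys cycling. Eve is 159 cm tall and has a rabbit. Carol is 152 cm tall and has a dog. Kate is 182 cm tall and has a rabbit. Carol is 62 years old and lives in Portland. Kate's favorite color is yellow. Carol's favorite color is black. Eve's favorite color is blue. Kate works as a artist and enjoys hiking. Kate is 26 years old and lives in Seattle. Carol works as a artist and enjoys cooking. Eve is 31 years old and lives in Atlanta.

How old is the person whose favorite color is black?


Person with favorite color=black is Carol, age 62

62


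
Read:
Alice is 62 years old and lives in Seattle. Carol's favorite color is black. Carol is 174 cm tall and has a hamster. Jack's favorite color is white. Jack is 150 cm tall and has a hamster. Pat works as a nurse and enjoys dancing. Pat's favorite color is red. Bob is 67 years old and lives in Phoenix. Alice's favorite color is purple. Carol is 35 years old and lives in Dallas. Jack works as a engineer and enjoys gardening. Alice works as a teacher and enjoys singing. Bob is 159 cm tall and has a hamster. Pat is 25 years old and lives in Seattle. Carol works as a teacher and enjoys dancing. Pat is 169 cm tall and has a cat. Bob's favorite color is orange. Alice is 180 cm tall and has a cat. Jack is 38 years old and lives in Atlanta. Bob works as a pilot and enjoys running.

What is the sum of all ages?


67+62+25+35+38 = 227

227


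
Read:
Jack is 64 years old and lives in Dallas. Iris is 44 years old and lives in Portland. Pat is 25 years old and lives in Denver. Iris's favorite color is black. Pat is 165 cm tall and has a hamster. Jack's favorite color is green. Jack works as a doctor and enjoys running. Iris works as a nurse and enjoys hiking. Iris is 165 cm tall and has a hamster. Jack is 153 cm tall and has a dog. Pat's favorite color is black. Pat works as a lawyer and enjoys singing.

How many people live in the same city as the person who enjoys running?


Person with hobby running is Jack, city Dallas. Count = 1

1


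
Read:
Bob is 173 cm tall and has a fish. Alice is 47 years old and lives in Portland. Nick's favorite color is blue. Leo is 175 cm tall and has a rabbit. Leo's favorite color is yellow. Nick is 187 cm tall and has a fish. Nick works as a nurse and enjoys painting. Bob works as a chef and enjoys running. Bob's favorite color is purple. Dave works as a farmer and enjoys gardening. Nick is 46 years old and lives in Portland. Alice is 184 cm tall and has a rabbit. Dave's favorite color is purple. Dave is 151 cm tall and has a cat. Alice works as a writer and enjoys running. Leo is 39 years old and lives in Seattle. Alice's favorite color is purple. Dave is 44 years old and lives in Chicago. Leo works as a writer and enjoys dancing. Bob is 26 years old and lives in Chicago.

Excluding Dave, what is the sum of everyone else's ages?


Sum (excluding Dave): 158

158


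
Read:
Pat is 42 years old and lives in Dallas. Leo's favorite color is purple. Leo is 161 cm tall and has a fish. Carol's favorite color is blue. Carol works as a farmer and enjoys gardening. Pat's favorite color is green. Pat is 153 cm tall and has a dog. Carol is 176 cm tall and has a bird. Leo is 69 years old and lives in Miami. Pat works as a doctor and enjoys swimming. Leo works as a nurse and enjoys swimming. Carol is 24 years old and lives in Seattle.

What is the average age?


Sum=135, n=3, avg=45

45


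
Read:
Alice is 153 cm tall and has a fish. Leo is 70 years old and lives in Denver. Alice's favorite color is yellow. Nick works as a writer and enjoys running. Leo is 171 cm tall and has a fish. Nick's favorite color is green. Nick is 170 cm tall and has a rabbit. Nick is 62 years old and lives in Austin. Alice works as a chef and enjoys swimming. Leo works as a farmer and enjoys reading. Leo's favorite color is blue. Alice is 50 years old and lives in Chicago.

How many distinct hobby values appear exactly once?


Unique hobby values: 3

3


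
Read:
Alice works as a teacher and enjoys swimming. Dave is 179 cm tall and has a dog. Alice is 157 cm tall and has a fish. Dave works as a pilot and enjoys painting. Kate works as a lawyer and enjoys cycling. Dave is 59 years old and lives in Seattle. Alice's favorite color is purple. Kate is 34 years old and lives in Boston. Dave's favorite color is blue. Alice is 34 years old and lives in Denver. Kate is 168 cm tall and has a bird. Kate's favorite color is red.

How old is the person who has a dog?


Person with dog is Dave, age 59

59


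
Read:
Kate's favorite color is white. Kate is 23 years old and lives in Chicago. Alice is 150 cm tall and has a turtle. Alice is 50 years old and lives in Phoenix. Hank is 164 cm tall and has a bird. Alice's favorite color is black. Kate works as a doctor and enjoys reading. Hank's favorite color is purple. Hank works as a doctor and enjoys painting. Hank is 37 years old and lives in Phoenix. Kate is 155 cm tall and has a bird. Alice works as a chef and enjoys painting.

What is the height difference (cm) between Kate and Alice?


|155 - 150| = 5

5


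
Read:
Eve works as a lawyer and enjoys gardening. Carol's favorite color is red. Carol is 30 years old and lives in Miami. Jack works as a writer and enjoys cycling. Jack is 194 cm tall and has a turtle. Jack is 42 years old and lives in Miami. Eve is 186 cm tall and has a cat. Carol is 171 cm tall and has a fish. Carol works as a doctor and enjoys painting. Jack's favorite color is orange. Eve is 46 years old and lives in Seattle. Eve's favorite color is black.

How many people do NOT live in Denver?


Not in Denver: 3

3


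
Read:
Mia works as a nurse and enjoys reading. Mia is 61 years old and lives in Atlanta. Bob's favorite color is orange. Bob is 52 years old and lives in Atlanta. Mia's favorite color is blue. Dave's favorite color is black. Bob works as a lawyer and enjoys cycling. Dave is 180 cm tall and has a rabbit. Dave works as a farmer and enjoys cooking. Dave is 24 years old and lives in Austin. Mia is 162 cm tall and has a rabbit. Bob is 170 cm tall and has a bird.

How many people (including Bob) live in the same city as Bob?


Bob lives in Atlanta. Count = 2

2


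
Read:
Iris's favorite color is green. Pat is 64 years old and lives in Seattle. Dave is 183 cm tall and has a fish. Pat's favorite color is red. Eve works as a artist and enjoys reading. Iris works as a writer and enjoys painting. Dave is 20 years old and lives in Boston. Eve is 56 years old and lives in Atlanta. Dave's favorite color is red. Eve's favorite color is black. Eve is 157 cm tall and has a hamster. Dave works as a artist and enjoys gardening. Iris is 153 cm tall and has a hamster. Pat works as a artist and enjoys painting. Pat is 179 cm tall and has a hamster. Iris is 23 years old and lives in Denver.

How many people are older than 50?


Filter: 2

2


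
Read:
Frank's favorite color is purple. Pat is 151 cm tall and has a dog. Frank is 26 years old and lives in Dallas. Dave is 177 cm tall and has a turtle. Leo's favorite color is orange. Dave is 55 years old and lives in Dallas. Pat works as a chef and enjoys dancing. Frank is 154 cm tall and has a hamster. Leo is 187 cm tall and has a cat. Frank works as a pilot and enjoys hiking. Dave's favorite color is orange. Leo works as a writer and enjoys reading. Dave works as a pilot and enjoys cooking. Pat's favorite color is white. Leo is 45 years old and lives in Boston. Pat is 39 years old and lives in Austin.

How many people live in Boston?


Count in Boston: 1

1


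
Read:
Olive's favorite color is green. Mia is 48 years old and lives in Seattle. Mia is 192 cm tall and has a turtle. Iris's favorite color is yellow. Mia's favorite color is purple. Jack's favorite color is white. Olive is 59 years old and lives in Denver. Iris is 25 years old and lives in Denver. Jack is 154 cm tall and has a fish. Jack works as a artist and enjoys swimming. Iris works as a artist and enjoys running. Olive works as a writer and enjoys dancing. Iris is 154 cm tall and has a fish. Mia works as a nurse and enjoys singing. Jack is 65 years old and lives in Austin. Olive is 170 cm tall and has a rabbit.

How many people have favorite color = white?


Count: 1

1


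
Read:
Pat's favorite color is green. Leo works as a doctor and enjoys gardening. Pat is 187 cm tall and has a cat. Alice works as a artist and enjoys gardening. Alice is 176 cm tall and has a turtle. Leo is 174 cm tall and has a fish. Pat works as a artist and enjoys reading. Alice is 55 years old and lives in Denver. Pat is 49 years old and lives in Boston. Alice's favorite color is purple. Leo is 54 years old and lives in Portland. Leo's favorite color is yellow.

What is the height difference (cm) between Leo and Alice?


|174 - 176| = 2

2


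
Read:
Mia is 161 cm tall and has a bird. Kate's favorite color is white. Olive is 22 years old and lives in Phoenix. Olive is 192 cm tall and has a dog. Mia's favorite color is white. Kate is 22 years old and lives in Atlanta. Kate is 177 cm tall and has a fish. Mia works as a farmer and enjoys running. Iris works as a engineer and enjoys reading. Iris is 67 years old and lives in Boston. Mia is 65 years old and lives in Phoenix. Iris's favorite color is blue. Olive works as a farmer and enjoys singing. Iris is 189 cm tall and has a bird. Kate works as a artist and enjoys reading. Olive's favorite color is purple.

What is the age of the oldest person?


Oldest: Iris at 67

67


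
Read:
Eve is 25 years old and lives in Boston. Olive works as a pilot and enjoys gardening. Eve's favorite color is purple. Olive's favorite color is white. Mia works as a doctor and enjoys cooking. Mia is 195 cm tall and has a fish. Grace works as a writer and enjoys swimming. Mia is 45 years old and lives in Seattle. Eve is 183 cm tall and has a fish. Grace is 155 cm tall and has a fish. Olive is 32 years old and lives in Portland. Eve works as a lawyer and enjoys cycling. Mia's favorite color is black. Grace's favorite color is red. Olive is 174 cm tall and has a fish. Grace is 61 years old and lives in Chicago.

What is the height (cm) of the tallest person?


Tallest: Mia at 195 cm

195


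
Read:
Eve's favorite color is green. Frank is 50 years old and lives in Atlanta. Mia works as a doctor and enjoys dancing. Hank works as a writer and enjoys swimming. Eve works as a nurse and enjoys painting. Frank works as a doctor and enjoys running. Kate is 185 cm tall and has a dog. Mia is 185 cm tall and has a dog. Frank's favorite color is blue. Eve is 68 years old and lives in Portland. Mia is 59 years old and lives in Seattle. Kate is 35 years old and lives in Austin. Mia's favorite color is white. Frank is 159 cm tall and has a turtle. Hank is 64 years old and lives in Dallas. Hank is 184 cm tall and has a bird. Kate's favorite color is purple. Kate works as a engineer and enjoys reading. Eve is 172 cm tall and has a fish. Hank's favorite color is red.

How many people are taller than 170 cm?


Taller than 170: 4

4


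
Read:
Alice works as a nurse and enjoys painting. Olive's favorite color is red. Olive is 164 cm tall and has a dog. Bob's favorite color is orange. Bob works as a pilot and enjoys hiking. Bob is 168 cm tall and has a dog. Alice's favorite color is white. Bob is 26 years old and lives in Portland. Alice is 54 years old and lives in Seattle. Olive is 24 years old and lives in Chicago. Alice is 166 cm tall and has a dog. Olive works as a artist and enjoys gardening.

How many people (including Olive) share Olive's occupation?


Olive is a artist. Count = 1

1


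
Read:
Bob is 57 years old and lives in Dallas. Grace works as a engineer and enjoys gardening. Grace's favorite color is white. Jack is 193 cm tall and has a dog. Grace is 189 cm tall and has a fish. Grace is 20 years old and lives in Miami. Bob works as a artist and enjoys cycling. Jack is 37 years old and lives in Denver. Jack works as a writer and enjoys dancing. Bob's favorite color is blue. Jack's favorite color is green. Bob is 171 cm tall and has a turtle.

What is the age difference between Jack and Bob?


|37 - 57| = 20

20


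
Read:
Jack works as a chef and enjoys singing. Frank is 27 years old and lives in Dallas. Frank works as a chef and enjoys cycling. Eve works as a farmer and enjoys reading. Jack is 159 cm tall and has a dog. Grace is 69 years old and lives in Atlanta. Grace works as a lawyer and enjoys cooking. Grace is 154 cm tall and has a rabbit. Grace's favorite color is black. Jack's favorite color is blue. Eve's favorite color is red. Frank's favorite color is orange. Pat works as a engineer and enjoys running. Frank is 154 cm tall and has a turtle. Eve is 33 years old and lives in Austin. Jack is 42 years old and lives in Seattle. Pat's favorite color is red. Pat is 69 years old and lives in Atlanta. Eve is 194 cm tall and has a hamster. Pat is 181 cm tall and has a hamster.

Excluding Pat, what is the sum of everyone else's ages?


Sum (excluding Pat): 171

171


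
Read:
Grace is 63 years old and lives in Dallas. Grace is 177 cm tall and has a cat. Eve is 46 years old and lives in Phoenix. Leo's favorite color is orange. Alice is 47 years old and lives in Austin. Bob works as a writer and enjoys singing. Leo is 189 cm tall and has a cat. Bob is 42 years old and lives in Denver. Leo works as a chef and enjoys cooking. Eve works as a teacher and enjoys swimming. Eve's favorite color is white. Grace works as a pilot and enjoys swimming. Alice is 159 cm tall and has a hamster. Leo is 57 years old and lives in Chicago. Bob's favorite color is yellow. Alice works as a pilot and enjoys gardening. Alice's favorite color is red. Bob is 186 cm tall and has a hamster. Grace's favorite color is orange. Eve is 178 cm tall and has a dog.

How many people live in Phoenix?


Count in Phoenix: 1

1


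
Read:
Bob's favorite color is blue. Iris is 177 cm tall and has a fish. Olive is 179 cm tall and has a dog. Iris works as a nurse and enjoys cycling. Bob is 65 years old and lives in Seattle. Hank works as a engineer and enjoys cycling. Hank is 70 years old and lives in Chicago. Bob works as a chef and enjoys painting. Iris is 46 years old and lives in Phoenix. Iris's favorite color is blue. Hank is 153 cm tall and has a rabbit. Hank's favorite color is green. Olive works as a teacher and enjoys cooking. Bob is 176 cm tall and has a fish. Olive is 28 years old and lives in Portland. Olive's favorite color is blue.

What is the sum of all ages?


28+65+46+70 = 209

209


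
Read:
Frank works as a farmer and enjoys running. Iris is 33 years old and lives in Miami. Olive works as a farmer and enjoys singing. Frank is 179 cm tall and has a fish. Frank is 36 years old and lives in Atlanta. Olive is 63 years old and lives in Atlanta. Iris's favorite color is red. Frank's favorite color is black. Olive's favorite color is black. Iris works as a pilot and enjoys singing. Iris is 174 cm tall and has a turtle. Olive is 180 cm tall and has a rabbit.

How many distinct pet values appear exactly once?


Unique pet values: 3

3


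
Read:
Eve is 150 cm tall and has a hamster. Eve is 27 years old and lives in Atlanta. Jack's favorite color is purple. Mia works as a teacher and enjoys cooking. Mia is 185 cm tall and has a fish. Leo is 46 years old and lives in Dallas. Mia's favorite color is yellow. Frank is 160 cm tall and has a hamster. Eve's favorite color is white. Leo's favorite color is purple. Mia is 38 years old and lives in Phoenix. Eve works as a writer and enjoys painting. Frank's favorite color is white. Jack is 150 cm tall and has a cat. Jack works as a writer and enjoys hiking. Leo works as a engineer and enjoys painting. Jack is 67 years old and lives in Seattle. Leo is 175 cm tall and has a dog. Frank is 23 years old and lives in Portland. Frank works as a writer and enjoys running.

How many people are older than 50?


Filter: 1

1


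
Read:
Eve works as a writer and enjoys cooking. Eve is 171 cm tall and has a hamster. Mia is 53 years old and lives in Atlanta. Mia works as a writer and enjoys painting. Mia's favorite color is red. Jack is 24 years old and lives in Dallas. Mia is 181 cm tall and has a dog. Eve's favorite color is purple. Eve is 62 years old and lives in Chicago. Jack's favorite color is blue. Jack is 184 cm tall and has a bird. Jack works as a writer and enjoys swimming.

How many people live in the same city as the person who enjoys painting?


Person with hobby painting is Mia, city Atlanta. Count = 1

1


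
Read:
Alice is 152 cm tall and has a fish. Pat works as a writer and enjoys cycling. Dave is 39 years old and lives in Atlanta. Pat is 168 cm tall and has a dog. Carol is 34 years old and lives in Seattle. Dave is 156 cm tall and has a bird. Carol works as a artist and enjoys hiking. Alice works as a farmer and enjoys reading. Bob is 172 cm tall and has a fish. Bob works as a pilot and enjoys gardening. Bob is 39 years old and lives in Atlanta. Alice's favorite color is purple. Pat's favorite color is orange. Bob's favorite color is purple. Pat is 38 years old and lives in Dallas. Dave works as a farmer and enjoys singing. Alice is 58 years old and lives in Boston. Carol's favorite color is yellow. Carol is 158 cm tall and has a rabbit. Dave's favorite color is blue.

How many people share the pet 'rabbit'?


Count: 1

1


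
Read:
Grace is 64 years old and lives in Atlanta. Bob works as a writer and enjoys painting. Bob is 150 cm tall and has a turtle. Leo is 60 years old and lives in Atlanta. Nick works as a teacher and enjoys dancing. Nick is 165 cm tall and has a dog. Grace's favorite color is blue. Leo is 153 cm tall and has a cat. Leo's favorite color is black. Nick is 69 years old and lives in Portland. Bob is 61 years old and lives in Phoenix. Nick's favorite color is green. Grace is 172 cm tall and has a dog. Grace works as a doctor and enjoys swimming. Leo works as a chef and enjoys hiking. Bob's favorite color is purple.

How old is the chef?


The chef is Leo, age 60

60


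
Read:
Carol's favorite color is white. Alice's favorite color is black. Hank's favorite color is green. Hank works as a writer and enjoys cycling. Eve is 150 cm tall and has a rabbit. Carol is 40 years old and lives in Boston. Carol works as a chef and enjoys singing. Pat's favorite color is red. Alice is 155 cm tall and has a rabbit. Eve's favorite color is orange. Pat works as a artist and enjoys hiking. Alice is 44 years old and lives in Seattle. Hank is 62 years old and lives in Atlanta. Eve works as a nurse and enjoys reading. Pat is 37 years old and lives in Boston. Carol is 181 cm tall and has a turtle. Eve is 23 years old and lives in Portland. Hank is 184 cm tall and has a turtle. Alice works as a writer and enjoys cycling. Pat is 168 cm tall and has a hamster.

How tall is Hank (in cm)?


Hank is 184 cm tall

184


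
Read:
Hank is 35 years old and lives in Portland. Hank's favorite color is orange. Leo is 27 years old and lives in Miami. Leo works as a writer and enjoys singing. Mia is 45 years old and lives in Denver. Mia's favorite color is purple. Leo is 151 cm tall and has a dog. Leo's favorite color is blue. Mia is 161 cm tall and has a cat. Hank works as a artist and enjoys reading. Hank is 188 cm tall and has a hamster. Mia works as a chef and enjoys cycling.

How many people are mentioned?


People: Leo, Mia, Hank. Count = 3

3


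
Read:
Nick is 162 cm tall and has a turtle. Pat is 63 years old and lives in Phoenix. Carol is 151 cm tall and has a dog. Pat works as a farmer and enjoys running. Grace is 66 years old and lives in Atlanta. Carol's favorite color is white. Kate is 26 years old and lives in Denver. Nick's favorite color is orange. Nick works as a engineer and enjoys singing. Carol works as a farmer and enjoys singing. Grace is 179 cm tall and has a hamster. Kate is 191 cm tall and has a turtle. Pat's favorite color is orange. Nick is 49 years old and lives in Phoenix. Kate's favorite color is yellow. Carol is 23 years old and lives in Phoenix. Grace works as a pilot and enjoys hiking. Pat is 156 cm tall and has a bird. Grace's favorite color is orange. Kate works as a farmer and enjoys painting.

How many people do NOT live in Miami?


Not in Miami: 5

5
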